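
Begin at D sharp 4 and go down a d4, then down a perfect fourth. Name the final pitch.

A diminished fourth down from D#4 is A##3.
A perfect fourth down from A##3 is E##3.

E double-sharp 3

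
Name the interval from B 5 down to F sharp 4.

perfect eleventh

Descending from B5 to F#4 is the same interval as ascending F#4 to B5.
F to B spans four letter names (F-G-A-B), plus an octave — that makes it an eleventh of some quality.
Counting semitones, F#4→B5 is 17, which is the perfect eleventh.
(Equivalently, a compound perfect fourth: a perfect fourth plus an octave.)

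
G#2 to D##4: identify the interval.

G to D spans five letter names (G-A-B-C-D), plus an octave, so the interval is some kind of twelfth.
The perfect twelfth is 19 semitones; here we have 20, one semitone wider: augmented.
(Equivalently, a compound augmented fifth: an augmented fifth plus an octave.)

augmented twelfth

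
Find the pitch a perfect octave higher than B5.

B6

The letter stays B (same as the start), shifted an octave up.
A perfect octave spans 12 semitones, so from B5 the target pitch is B6.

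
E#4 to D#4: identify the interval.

major second

Descending from E#4 to D#4 is the same interval as ascending D#4 to E#4.
D to E spans two letter names (D-E): a second.
D#4 to E#4 is 2 semitones, matching the major second exactly, so the quality is major.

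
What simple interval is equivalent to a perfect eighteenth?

perfect 4th

Take out 2 octaves (14 from the number): 18 − 14 = 4.
Quality carries through unchanged, so the simple form is a perfect fourth.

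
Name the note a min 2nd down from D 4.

Two letter names down from D: C.
Moving 1 semitone down from D4 (the size of a minor second) reaches C#4.

C sharp 4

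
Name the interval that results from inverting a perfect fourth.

Interval numbers invert to sum to nine: 4 + 5 = 9, so a fourth inverts to a fifth.
And perfect stays perfect under inversion, so we get a perfect fifth.

perfect fifth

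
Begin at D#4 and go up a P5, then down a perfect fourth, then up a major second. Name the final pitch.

A perfect fifth up from D#4 is A#4.
A perfect fourth down from A#4 is E#4.
E#4 up a major second → F##4 (2 semitones).

F##4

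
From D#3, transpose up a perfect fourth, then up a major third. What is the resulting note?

B#3

A perfect fourth up from D#3 is G#3.
A major third up from G#3 is B#3.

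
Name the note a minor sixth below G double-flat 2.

B double-flat 1

The sixth takes the letter from G down to B.
A minor sixth is 8 semitones; 8 semitones down from Gbb2 gives Bbb1.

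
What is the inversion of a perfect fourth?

Interval numbers invert to sum to nine: 4 + 5 = 9, so a fourth inverts to a fifth.
The quality also flips — perfect stays perfect — giving a perfect fifth.

perfect 5th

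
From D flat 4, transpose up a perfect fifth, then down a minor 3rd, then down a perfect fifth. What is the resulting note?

B flat 3

Up a perfect fifth from Db4: Ab4 (7 semitones up).
A minor third down from Ab4 is F4.
Down a perfect fifth from F4: Bb3 (7 semitones down).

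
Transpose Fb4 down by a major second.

Ebb4

Two letter names down from F: E.
Moving 2 semitones down from Fb4 (the size of a major second) reaches Ebb4.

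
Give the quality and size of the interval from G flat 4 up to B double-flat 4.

minor 3rd

G to B spans three letter names (G-A-B), so the interval is some kind of third.
A major third would be 4 semitones, but Gb4 to Bbb4 is 3 — one semitone narrower, making it a minor third.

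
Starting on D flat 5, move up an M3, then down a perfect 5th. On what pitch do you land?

B flat 4

Db5 up a major third → F5 (4 semitones).
Down a perfect fifth from F5: Bb4 (7 semitones down).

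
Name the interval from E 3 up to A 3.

E to A spans four letter names (E-F-G-A) — that makes it a fourth of some quality.
Counting semitones, E3→A3 is 5, which is the perfect fourth.

perfect fourth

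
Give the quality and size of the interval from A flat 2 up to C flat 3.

minor third

A to C spans three letter names (A-B-C): a third.
A major third would be 4 semitones, but Ab2 to Cb3 is 3 — one semitone narrower, making it a minor third.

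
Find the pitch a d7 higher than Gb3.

Seven letter names up from G: F.
A diminished seventh spans 9 semitones, so from Gb3 the target pitch is Fbb4.

Fbb4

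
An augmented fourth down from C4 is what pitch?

Counting four letter names down from C lands on G.
An augmented fourth spans 6 semitones, so from C4 the target pitch is Gb3.

Gb3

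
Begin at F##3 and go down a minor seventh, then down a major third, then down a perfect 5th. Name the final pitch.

A minor seventh down from F##3 is G##2.
A major third down from G##2 is E#2.
A perfect fifth down from E#2 is A#1.

A#1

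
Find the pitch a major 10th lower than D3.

The tenth's letter: D down three letter names plus an octave → B.
Moving 16 semitones down from D3 (the size of a major tenth) reaches Bb1.

Bb1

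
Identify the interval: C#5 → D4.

Descending from C#5 to D4 is the same interval as ascending D4 to C#5.
D to C spans seven letter names (D-E-F-G-A-B-C), so the interval is some kind of seventh.
D4 to C#5 is 11 semitones, matching the major seventh exactly, so the quality is major.

major seventh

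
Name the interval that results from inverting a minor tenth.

major 6th

First reduce the compound minor tenth to its simple form, a minor third.
Inverted interval numbers add to nine, so a third pairs with a sixth (3 + 6 = 9).
Quality inverts too: minor becomes major. That makes the inversion a major sixth.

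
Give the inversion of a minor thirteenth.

major 3rd

First reduce the compound minor thirteenth to its simple form, a minor sixth.
Inverted interval numbers add to nine, so a sixth pairs with a third (6 + 3 = 9).
The quality also flips — minor becomes major — giving a major third.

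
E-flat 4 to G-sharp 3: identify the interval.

diminished sixth

Descending from Eb4 to G#3 is the same interval as ascending G#3 to Eb4.
G to E spans six letter names (G-A-B-C-D-E) — that makes it a sixth of some quality.
G#3 to Eb4 spans 7 semitones — two semitones narrower than the major sixth (9) — giving a diminished sixth.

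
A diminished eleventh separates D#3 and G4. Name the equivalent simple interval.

Take out an octave (7 from the number): 11 − 7 = 4.
So a diminished eleventh is an octave plus a diminished fourth. The quality is unchanged.

diminished 4th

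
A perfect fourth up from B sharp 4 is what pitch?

E sharp 5

Counting four letter names up from B lands on E.
Moving 5 semitones up from B#4 (the size of a perfect fourth) reaches E#5.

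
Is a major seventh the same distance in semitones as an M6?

No

A major seventh is 11 semitones but a major sixth is 9 semitones — different sizes.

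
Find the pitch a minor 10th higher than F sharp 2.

Three letters up from F (plus an octave) reaches A.
Moving 15 semitones up from F#2 (the size of a minor tenth) reaches A3.

A 3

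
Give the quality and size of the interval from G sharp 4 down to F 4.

Descending from G#4 to F4 is the same interval as ascending F4 to G#4.
F to G spans two letter names (F-G): a second.
The major second is 2 semitones; here we have 3, one semitone wider: augmented.

augmented second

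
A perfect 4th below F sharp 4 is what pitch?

C sharp 4

The fourth takes the letter from F down to C.
A perfect fourth is 5 semitones; 5 semitones down from F#4 gives C#4.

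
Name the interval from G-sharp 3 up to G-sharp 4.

perfect octave

G to G is the same letter name, plus an octave: an octave.
The perfect octave spans 12 semitones, and G#3 to G#4 is exactly 12 semitones — so this is a perfect octave.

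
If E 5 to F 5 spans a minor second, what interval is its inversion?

major 7th

Inverted interval numbers add to nine, so a second pairs with a seventh (2 + 7 = 9).
And minor becomes major under inversion, so we get a major seventh.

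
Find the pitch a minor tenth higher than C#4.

E5

Counting three letter names plus an octave up from C lands on E.
A minor tenth is 15 semitones; 15 semitones up from C#4 gives E5.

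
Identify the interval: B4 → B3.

perfect octave

Descending from B4 to B3 is the same interval as ascending B3 to B4.
B to B is the same letter name, plus an octave — that makes it an octave of some quality.
Counting semitones, B3→B4 is 12, which is the perfect octave.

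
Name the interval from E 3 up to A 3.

E to A spans four letter names (E-F-G-A) — that makes it a fourth of some quality.
E3 to A3 is 5 semitones, matching the perfect fourth exactly, so the quality is perfect.

perfect 4th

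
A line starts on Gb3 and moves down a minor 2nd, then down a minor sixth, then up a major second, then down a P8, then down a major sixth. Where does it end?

D1

Down a minor second from Gb3: F3 (1 semitone down).
Down a minor sixth from F3: A2 (8 semitones down).
Up a major second from A2: B2 (2 semitones up).
A perfect octave down from B2 is B1.
B1 down a major sixth → D1 (9 semitones).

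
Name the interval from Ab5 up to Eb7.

perfect twelfth

A to E spans five letter names (A-B-C-D-E), plus an octave, so the interval is some kind of twelfth.
Counting semitones, Ab5→Eb7 is 19, which is the perfect twelfth.
(Equivalently, a compound perfect fifth: a perfect fifth plus an octave.)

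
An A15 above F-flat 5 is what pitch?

The letter stays F (same as the start), shifted two octaves up.
Moving 25 semitones up from Fb5 (the size of an augmented fifteenth) reaches F7.

F 7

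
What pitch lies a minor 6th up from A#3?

Six letter names up from A: F.
A minor sixth is 8 semitones; 8 semitones up from A#3 gives F#4.

F#4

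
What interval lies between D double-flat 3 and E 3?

doubly augmented second

D to E spans two letter names (D-E), so the interval is some kind of second.
The major second is 2 semitones; here we have 4, two semitones wider: doubly augmented.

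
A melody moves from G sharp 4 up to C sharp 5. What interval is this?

perfect 4th

G to C spans four letter names (G-A-B-C) — that makes it a fourth of some quality.
The perfect fourth spans 5 semitones, and G#4 to C#5 is exactly 5 semitones — so this is a perfect fourth.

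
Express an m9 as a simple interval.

m2

Take out an octave (7 from the number): 9 − 7 = 2.
Quality carries through unchanged, so the simple form is a minor second.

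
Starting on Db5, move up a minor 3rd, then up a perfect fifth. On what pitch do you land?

Db5 up a minor third → Fb5 (3 semitones).
Up a perfect fifth from Fb5: Cb6 (7 semitones up).

Cb6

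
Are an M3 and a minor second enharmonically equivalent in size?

A major third is 4 semitones but a minor second is 1 semitone — different sizes.

No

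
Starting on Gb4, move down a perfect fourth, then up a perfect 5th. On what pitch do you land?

Ab4

A perfect fourth down from Gb4 is Db4.
Db4 up a perfect fifth → Ab4 (7 semitones).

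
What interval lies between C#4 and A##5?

augmented 13th

C to A spans six letter names (C-D-E-F-G-A), plus an octave: a thirteenth.
C#4 to A##5 spans 22 semitones — one semitone wider than the major thirteenth (21) — giving an augmented thirteenth.
(Equivalently, a compound augmented sixth: an augmented sixth plus an octave.)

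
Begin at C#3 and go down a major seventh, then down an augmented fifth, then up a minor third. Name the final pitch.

Bbb1

C#3 down a major seventh → D2 (11 semitones).
An augmented fifth down from D2 is Gb1.
A minor third up from Gb1 is Bbb1.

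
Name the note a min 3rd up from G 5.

Counting three letter names up from G lands on B.
Moving 3 semitones up from G5 (the size of a minor third) reaches Bb5.

B-flat 5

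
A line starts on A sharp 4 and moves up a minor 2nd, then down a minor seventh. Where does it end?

C sharp 4

A minor second up from A#4 is B4.
Down a minor seventh from B4: C#4 (10 semitones down).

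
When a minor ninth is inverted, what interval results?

First reduce the compound minor ninth to its simple form, a minor second.
Interval numbers invert to sum to nine: 2 + 7 = 9, so a second inverts to a seventh.
Quality inverts too: minor becomes major. That makes the inversion a major seventh.

M7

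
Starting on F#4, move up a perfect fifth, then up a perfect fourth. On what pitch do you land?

F#4 up a perfect fifth → C#5 (7 semitones).
C#5 up a perfect fourth → F#5 (5 semitones).

F#5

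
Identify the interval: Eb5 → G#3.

Descending from Eb5 to G#3 is the same interval as ascending G#3 to Eb5.
G to E spans six letter names (G-A-B-C-D-E), plus an octave, so the interval is some kind of thirteenth.
The major thirteenth is 21 semitones; here we have 19, two semitones narrower: diminished.
(Equivalently, a compound diminished sixth: a diminished sixth plus an octave.)

diminished thirteenth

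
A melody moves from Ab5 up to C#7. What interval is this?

A to C spans three letter names (A-B-C), plus an octave — that makes it a tenth of some quality.
Ab5 to C#7 spans 17 semitones — one semitone wider than the major tenth (16) — giving an augmented tenth.
(Equivalently, a compound augmented third: an augmented third plus an octave.)

augmented tenth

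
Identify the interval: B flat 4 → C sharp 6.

A9

B to C spans two letter names (B-C), plus an octave, so the interval is some kind of ninth.
A major ninth would be 14 semitones; Bb4 to C#6 is 15, one semitone wider, so the interval is augmented.
(Equivalently, a compound augmented second: an augmented second plus an octave.)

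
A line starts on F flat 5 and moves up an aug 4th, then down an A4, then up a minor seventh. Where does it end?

Up an augmented fourth from Fb5: Bb5 (6 semitones up).
Bb5 down an augmented fourth → Fb5 (6 semitones).
Up a minor seventh from Fb5: Ebb6 (10 semitones up).

E double-flat 6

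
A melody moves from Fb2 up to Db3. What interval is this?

F to D spans six letter names (F-G-A-B-C-D), so the interval is some kind of sixth.
Counting semitones, Fb2→Db3 is 9, which is the major sixth.

M6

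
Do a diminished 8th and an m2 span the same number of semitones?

No

A diminished octave spans 11 semitones; a minor second spans 1 semitone. They differ by 10.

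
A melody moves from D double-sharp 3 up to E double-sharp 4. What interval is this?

D to E spans two letter names (D-E), plus an octave — that makes it a ninth of some quality.
D##3 to E##4 is 14 semitones, matching the major ninth exactly, so the quality is major.
(Equivalently, a compound major second: a major second plus an octave.)

major ninth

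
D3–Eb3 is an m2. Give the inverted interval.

The rule of nine gives the new number: 9 − 2 = 7, so a second becomes a seventh.
The quality also flips — minor becomes major — giving a major seventh.

M7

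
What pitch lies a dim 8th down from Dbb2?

The letter stays D (same as the start), shifted an octave down.
Moving 11 semitones down from Dbb2 (the size of a diminished octave) reaches Db1.

Db1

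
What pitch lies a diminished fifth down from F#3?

Five letter names down from F: B.
A diminished fifth spans 6 semitones, so from F#3 the target pitch is B#2.

B#2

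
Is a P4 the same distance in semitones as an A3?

Yes

A perfect fourth = 5 semitones = an augmented third; enharmonically equal.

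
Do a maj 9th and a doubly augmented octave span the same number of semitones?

A major ninth spans 14 semitones, and a doubly augmented octave also spans 14 semitones — they're enharmonic.

Yes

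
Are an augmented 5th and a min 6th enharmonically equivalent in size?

Yes

An augmented fifth = 8 semitones = a minor sixth; enharmonically equal.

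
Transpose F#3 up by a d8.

F4

For an octave the letter name doesn't change: still F, an octave up.
A diminished octave spans 11 semitones, so from F#3 the target pitch is F4.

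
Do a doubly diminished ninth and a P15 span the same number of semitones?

A doubly diminished ninth spans 11 semitones; a perfect fifteenth spans 24 semitones. They differ by 13.

No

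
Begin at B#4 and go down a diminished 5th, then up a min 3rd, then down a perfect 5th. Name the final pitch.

C##4

A diminished fifth down from B#4 is E##4.
Up a minor third from E##4: G##4 (3 semitones up).
G##4 down a perfect fifth → C##4 (7 semitones).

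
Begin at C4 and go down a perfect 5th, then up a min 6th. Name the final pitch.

A perfect fifth down from C4 is F3.
A minor sixth up from F3 is Db4.

Db4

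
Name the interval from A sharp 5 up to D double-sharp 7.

A to D spans four letter names (A-B-C-D), plus an octave — that makes it an eleventh of some quality.
A#5 to D##7 spans 18 semitones — one semitone wider than the perfect eleventh (17) — giving an augmented eleventh.
(Equivalently, a compound augmented fourth: an augmented fourth plus an octave.)

augmented eleventh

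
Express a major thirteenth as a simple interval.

Subtracting seven from the interval number removes an octave: 13 − 7 = 6.
Quality carries through unchanged, so the simple form is a major sixth.

major 6th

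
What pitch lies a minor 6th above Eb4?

The sixth takes the letter from E up to C.
A minor sixth is 8 semitones; 8 semitones up from Eb4 gives Cb5.

Cb5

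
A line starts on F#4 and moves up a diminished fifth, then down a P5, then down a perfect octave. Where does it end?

F3

Up a diminished fifth from F#4: C5 (6 semitones up).
C5 down a perfect fifth → F4 (7 semitones).
Down a perfect octave from F4: F3 (12 semitones down).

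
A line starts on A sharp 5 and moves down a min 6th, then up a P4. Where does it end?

Down a minor sixth from A#5: C##5 (8 semitones down).
C##5 up a perfect fourth → F##5 (5 semitones).

F double-sharp 5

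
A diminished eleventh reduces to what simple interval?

diminished 4th

Each octave removed subtracts seven from the number: 11 − 7 = 4.
So a diminished eleventh is an octave plus a diminished fourth. The quality is unchanged.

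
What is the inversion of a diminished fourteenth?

First reduce the compound diminished fourteenth to its simple form, a diminished seventh.
Inverted interval numbers add to nine, so a seventh pairs with a second (7 + 2 = 9).
The quality also flips — diminished becomes augmented — giving an augmented second.

A2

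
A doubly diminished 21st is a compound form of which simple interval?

dd7

Subtracting seven from the interval number removes an octave: 21 − 14 = 7.
Quality carries through unchanged, so the simple form is a doubly diminished seventh.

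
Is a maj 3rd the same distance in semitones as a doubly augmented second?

A major third = 4 semitones = a doubly augmented second; enharmonically equal.

Yes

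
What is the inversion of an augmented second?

diminished seventh

The rule of nine gives the new number: 9 − 2 = 7, so a second becomes a seventh.
Quality inverts too: augmented becomes diminished. That makes the inversion a diminished seventh.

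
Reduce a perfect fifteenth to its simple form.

perfect octave

Each octave removed subtracts seven from the number: 15 − 7 = 8.
That makes a perfect fifteenth a compound perfect octave — an octave plus a perfect octave.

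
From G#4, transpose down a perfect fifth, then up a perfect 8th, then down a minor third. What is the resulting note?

A perfect fifth down from G#4 is C#4.
Up a perfect octave from C#4: C#5 (12 semitones up).
A minor third down from C#5 is A#4.

A#4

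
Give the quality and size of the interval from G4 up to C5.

G to C spans four letter names (G-A-B-C), so the interval is some kind of fourth.
G4 to C5 is 5 semitones, matching the perfect fourth exactly, so the quality is perfect.

perfect 4th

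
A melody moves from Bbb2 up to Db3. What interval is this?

B to D spans three letter names (B-C-D), so the interval is some kind of third.
The major third spans 4 semitones, and Bbb2 to Db3 is exactly 4 semitones — so this is a major third.

major third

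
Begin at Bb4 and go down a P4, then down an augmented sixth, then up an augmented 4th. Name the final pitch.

Db4

Down a perfect fourth from Bb4: F4 (5 semitones down).
F4 down an augmented sixth → Abb3 (10 semitones).
An augmented fourth up from Abb3 is Db4.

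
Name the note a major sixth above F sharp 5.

The sixth takes the letter from F up to D.
A major sixth is 9 semitones; 9 semitones up from F#5 gives D#6.

D sharp 6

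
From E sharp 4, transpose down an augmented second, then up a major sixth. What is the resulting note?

B 4

E#4 down an augmented second → D4 (3 semitones).
A major sixth up from D4 is B4.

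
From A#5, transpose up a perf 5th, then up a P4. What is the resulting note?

A#6

A#5 up a perfect fifth → E#6 (7 semitones).
A perfect fourth up from E#6 is A#6.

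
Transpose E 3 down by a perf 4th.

B 2

Four letter names down from E: B.
Moving 5 semitones down from E3 (the size of a perfect fourth) reaches B2.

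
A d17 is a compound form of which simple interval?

diminished 3rd

Each octave removed subtracts seven from the number: 17 − 14 = 3.
That makes a diminished seventeenth a compound diminished third — 2 octaves plus a diminished third.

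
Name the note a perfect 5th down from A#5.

D#5

Counting five letter names down from A lands on D.
Moving 7 semitones down from A#5 (the size of a perfect fifth) reaches D#5.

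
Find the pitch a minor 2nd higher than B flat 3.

The second takes the letter from B up to C.
Moving 1 semitone up from Bb3 (the size of a minor second) reaches Cb4.

C flat 4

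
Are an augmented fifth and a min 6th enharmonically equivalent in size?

An augmented fifth = 8 semitones = a minor sixth; enharmonically equal.

Yes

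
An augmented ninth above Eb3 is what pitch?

F#4

Counting two letter names plus an octave up from E lands on F.
An augmented ninth spans 15 semitones, so from Eb3 the target pitch is F#4.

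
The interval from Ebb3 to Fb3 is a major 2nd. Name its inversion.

The rule of nine gives the new number: 9 − 2 = 7, so a second becomes a seventh.
The quality also flips — major becomes minor — giving a minor seventh.

minor 7th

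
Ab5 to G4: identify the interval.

minor ninth

Descending from Ab5 to G4 is the same interval as ascending G4 to Ab5.
G to A spans two letter names (G-A), plus an octave, so the interval is some kind of ninth.
G4 to Ab5 is 13 semitones, a half step short of the major ninth (14), so this is minor.
(Equivalently, a compound minor second: a minor second plus an octave.)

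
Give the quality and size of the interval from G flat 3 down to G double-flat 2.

augmented 8th

Descending from Gb3 to Gbb2 is the same interval as ascending Gbb2 to Gb3.
G to G is the same letter name, plus an octave, so the interval is some kind of octave.
The perfect octave is 12 semitones; here we have 13, one semitone wider: augmented.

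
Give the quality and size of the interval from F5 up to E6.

F to E spans seven letter names (F-G-A-B-C-D-E) — that makes it a seventh of some quality.
F5 to E6 is 11 semitones, matching the major seventh exactly, so the quality is major.

M7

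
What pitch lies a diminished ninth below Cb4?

The ninth's letter: C down two letter names plus an octave → B.
Moving 12 semitones down from Cb4 (the size of a diminished ninth) reaches B2.

B2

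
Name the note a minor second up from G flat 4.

Two letter names up from G: A.
A minor second is 1 semitone; 1 semitone up from Gb4 gives Abb4.

A double-flat 4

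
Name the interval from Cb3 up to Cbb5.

diminished fifteenth

C to C is the same letter name, plus 2 octaves — that makes it a fifteenth of some quality.
Cb3 to Cbb5 spans 23 semitones — one semitone narrower than the perfect fifteenth (24) — giving a diminished fifteenth.
(Equivalently, a compound diminished octave: a diminished octave plus an octave.)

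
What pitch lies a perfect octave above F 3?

F 4

An octave keeps the letter name F, an octave up from F.
A perfect octave is 12 semitones; 12 semitones up from F3 gives F4.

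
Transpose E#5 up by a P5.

The fifth takes the letter from E up to B.
Moving 7 semitones up from E#5 (the size of a perfect fifth) reaches B#5.

B#5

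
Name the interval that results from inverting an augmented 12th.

First reduce the compound augmented twelfth to its simple form, an augmented fifth.
Interval numbers invert to sum to nine: 5 + 4 = 9, so a fifth inverts to a fourth.
And augmented becomes diminished under inversion, so we get a diminished fourth.

d4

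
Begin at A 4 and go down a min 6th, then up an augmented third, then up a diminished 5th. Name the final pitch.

A minor sixth down from A4 is C#4.
Up an augmented third from C#4: E##4 (5 semitones up).
E##4 up a diminished fifth → B#4 (6 semitones).

B sharp 4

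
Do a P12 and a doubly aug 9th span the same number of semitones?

No

19 semitones (perfect twelfth) vs 16 semitones (doubly augmented ninth): not equal.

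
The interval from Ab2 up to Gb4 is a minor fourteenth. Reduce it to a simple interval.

m7

Subtracting seven from the interval number removes an octave: 14 − 7 = 7.
That makes a minor fourteenth a compound minor seventh — an octave plus a minor seventh.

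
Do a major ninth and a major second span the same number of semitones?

No

A major ninth is 14 semitones but a major second is 2 semitones — different sizes.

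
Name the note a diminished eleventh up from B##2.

E#4

The eleventh's letter: B up four letter names plus an octave → E.
A diminished eleventh spans 16 semitones, so from B##2 the target pitch is E#4.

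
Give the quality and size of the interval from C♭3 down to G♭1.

Descending from Cb3 to Gb1 is the same interval as ascending Gb1 to Cb3.
G to C spans four letter names (G-A-B-C), plus an octave, so the interval is some kind of eleventh.
Counting semitones, Gb1→Cb3 is 17, which is the perfect eleventh.
(Equivalently, a compound perfect fourth: a perfect fourth plus an octave.)

perfect eleventh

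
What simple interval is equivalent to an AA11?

Each octave removed subtracts seven from the number: 11 − 7 = 4.
Quality carries through unchanged, so the simple form is a doubly augmented fourth.

doubly augmented 4th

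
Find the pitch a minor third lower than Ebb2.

Three letter names down from E: C.
Moving 3 semitones down from Ebb2 (the size of a minor third) reaches Cb2.

Cb2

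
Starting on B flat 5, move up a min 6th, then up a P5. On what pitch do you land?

A minor sixth up from Bb5 is Gb6.
Gb6 up a perfect fifth → Db7 (7 semitones).

D flat 7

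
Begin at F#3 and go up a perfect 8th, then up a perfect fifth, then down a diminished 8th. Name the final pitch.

C##4

Up a perfect octave from F#3: F#4 (12 semitones up).
A perfect fifth up from F#4 is C#5.
C#5 down a diminished octave → C##4 (11 semitones).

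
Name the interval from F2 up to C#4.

F to C spans five letter names (F-G-A-B-C), plus an octave — that makes it a twelfth of some quality.
A perfect twelfth would be 19 semitones; F2 to C#4 is 20, one semitone wider, so the interval is augmented.
(Equivalently, a compound augmented fifth: an augmented fifth plus an octave.)

augmented 12th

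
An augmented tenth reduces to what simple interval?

Take out an octave (7 from the number): 10 − 7 = 3.
Quality carries through unchanged, so the simple form is an augmented third.

augmented third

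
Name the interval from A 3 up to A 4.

A to A is the same letter name, plus an octave: an octave.
The perfect octave spans 12 semitones, and A3 to A4 is exactly 12 semitones — so this is a perfect octave.

P8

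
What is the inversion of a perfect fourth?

perfect fifth

Inverted interval numbers add to nine, so a fourth pairs with a fifth (4 + 5 = 9).
And perfect stays perfect under inversion, so we get a perfect fifth.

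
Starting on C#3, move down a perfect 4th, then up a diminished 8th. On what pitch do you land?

G3

A perfect fourth down from C#3 is G#2.
A diminished octave up from G#2 is G3.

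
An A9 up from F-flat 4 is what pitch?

The ninth's letter: F up two letter names plus an octave → G.
An augmented ninth spans 15 semitones, so from Fb4 the target pitch is G5.

G 5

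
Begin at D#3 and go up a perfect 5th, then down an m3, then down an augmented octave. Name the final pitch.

D#3 up a perfect fifth → A#3 (7 semitones).
A#3 down a minor third → F##3 (3 semitones).
An augmented octave down from F##3 is F#2.

F#2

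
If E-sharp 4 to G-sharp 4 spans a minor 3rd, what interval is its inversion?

Interval numbers invert to sum to nine: 3 + 6 = 9, so a third inverts to a sixth.
The quality also flips — minor becomes major — giving a major sixth.

major 6th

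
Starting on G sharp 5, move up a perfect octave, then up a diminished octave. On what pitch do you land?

Up a perfect octave from G#5: G#6 (12 semitones up).
A diminished octave up from G#6 is G7.

G 7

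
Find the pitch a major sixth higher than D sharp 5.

B sharp 5

Six letter names up from D: B.
Moving 9 semitones up from D#5 (the size of a major sixth) reaches B#5.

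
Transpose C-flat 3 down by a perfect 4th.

G-flat 2

Counting four letter names down from C lands on G.
A perfect fourth spans 5 semitones, so from Cb3 the target pitch is Gb2.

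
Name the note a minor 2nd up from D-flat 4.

E-double-flat 4

The second takes the letter from D up to E.
A minor second is 1 semitone; 1 semitone up from Db4 gives Ebb4.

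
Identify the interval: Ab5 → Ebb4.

Descending from Ab5 to Ebb4 is the same interval as ascending Ebb4 to Ab5.
E to A spans four letter names (E-F-G-A), plus an octave, so the interval is some kind of eleventh.
Ebb4 to Ab5 spans 18 semitones — one semitone wider than the perfect eleventh (17) — giving an augmented eleventh.
(Equivalently, a compound augmented fourth: an augmented fourth plus an octave.)

augmented 11th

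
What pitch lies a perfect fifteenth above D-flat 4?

D-flat 6

For a fifteenth the letter name doesn't change: still D, two octaves up.
Moving 24 semitones up from Db4 (the size of a perfect fifteenth) reaches Db6.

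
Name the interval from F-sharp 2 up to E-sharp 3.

M7

F to E spans seven letter names (F-G-A-B-C-D-E): a seventh.
The major seventh spans 11 semitones, and F#2 to E#3 is exactly 11 semitones — so this is a major seventh.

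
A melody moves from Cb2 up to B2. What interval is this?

augmented seventh

C to B spans seven letter names (C-D-E-F-G-A-B): a seventh.
A major seventh would be 11 semitones; Cb2 to B2 is 12, one semitone wider, so the interval is augmented.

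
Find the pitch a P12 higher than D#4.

The twelfth's letter: D up five letter names plus an octave → A.
Moving 19 semitones up from D#4 (the size of a perfect twelfth) reaches A#5.

A#5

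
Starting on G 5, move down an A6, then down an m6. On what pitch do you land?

G5 down an augmented sixth → Bbb4 (10 semitones).
A minor sixth down from Bbb4 is Db4.

D flat 4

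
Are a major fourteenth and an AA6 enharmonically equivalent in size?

No

23 semitones (major fourteenth) vs 11 semitones (doubly augmented sixth): not equal.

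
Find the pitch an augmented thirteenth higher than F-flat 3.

D 5

Six letters up from F (plus an octave) reaches D.
An augmented thirteenth is 22 semitones; 22 semitones up from Fb3 gives D5.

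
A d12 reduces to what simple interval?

diminished fifth

Take out an octave (7 from the number): 12 − 7 = 5.
Quality carries through unchanged, so the simple form is a diminished fifth.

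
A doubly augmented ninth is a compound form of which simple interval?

doubly augmented 2nd

Each octave removed subtracts seven from the number: 9 − 7 = 2.
So a doubly augmented ninth is an octave plus a doubly augmented second. The quality is unchanged.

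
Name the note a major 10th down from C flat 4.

A double-flat 2

Three letters down from C (plus an octave) reaches A.
A major tenth is 16 semitones; 16 semitones down from Cb4 gives Abb2.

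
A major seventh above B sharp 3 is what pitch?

A double-sharp 4

Seven letter names up from B: A.
A major seventh spans 11 semitones, so from B#3 the target pitch is A##4.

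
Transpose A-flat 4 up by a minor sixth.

F-flat 5

Counting six letter names up from A lands on F.
A minor sixth is 8 semitones; 8 semitones up from Ab4 gives Fb5.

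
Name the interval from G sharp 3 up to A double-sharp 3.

G to A spans two letter names (G-A) — that makes it a second of some quality.
G#3 to A##3 spans 3 semitones — one semitone wider than the major second (2) — giving an augmented second.

A2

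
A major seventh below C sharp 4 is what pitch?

D 3

The seventh takes the letter from C down to D.
A major seventh is 11 semitones; 11 semitones down from C#4 gives D3.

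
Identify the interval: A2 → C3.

A to C spans three letter names (A-B-C), so the interval is some kind of third.
At 3 semitones, A2→C3 falls one short of a major third: minor.

m3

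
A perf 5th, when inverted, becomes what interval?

The rule of nine gives the new number: 9 − 5 = 4, so a fifth becomes a fourth.
Quality inverts too: perfect stays perfect. That makes the inversion a perfect fourth.

perfect fourth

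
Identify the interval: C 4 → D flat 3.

major seventh

Descending from C4 to Db3 is the same interval as ascending Db3 to C4.
D to C spans seven letter names (D-E-F-G-A-B-C), so the interval is some kind of seventh.
Db3 to C4 is 11 semitones, matching the major seventh exactly, so the quality is major.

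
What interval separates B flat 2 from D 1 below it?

minor 13th

Descending from Bb2 to D1 is the same interval as ascending D1 to Bb2.
D to B spans six letter names (D-E-F-G-A-B), plus an octave — that makes it a thirteenth of some quality.
D1 to Bb2 is 20 semitones, a half step short of the major thirteenth (21), so this is minor.
(Equivalently, a compound minor sixth: a minor sixth plus an octave.)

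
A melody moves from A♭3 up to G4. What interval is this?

A to G spans seven letter names (A-B-C-D-E-F-G) — that makes it a seventh of some quality.
Ab3 to G4 is 11 semitones, matching the major seventh exactly, so the quality is major.

major seventh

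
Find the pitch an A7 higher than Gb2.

F#3

Seven letter names up from G: F.
Moving 12 semitones up from Gb2 (the size of an augmented seventh) reaches F#3.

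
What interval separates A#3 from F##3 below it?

Descending from A#3 to F##3 is the same interval as ascending F##3 to A#3.
F to A spans three letter names (F-G-A) — that makes it a third of some quality.
A major third would be 4 semitones, but F##3 to A#3 is 3 — one semitone narrower, making it a minor third.

minor 3rd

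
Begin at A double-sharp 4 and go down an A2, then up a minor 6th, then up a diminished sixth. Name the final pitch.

C flat 6

An augmented second down from A##4 is G#4.
Up a minor sixth from G#4: E5 (8 semitones up).
A diminished sixth up from E5 is Cb6.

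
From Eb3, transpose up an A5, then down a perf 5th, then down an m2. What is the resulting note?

An augmented fifth up from Eb3 is B3.
Down a perfect fifth from B3: E3 (7 semitones down).
Down a minor second from E3: D#3 (1 semitone down).

D#3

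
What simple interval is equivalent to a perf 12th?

perfect 5th

Take out an octave (7 from the number): 12 − 7 = 5.
Quality carries through unchanged, so the simple form is a perfect fifth.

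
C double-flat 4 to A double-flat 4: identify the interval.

major sixth

C to A spans six letter names (C-D-E-F-G-A), so the interval is some kind of sixth.
The major sixth spans 9 semitones, and Cbb4 to Abb4 is exactly 9 semitones — so this is a major sixth.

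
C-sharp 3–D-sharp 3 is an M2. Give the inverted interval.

Inverted interval numbers add to nine, so a second pairs with a seventh (2 + 7 = 9).
And major becomes minor under inversion, so we get a minor seventh.

m7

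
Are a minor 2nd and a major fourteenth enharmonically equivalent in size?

No

A minor second spans 1 semitone; a major fourteenth spans 23 semitones. They differ by 22.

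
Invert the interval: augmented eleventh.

First reduce the compound augmented eleventh to its simple form, an augmented fourth.
The rule of nine gives the new number: 9 − 4 = 5, so a fourth becomes a fifth.
Quality inverts too: augmented becomes diminished. That makes the inversion a diminished fifth.

d5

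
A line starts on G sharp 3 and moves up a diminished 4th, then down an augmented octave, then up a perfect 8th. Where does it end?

A diminished fourth up from G#3 is C4.
Down an augmented octave from C4: Cb3 (13 semitones down).
A perfect octave up from Cb3 is Cb4.

C flat 4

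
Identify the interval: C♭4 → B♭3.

Descending from Cb4 to Bb3 is the same interval as ascending Bb3 to Cb4.
B to C spans two letter names (B-C): a second.
A major second would be 2 semitones, but Bb3 to Cb4 is 1 — one semitone narrower, making it a minor second.

m2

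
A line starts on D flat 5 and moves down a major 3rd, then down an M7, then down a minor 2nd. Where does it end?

A major third down from Db5 is Bbb4.
Bbb4 down a major seventh → Cbb4 (11 semitones).
A minor second down from Cbb4 is Bbb3.

B double-flat 3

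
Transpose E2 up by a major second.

F#2

Two letter names up from E: F.
A major second spans 2 semitones, so from E2 the target pitch is F#2.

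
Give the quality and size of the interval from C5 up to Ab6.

C to A spans six letter names (C-D-E-F-G-A), plus an octave — that makes it a thirteenth of some quality.
At 20 semitones, C5→Ab6 falls one short of a major thirteenth: minor.
(Equivalently, a compound minor sixth: a minor sixth plus an octave.)

minor thirteenth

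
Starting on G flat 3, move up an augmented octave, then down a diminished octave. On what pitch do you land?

G sharp 3

Gb3 up an augmented octave → G4 (13 semitones).
Down a diminished octave from G4: G#3 (11 semitones down).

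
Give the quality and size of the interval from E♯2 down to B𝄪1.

diminished fourth

Descending from E#2 to B##1 is the same interval as ascending B##1 to E#2.
B to E spans four letter names (B-C-D-E): a fourth.
The perfect fourth is 5 semitones; here we have 4, one semitone narrower: diminished.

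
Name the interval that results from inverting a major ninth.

minor seventh

First reduce the compound major ninth to its simple form, a major second.
Inverted interval numbers add to nine, so a second pairs with a seventh (2 + 7 = 9).
Quality inverts too: major becomes minor. That makes the inversion a minor seventh.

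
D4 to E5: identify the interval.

major 9th

D to E spans two letter names (D-E), plus an octave: a ninth.
The major ninth spans 14 semitones, and D4 to E5 is exactly 14 semitones — so this is a major ninth.
(Equivalently, a compound major second: a major second plus an octave.)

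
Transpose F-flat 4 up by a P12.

Five letters up from F (plus an octave) reaches C.
Moving 19 semitones up from Fb4 (the size of a perfect twelfth) reaches Cb6.

C-flat 6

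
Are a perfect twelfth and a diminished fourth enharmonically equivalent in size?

No

A perfect twelfth spans 19 semitones; a diminished fourth spans 4 semitones. They differ by 15.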